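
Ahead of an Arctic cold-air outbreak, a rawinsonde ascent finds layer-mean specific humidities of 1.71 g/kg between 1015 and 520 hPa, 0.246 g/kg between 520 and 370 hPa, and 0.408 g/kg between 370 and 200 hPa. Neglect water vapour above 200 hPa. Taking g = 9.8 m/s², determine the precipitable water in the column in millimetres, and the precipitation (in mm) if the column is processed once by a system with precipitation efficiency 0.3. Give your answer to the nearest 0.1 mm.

Precipitable water is the column-integrated vapour mass per unit area: PW = (1/g) Σ q̄ Δp, with q in kg/kg and Δp in Pa (1 kg/m² of water = 1 mm).
Layer 1015–520 hPa: Δp = 495 hPa = 49500 Pa, q̄ = 0.00171 kg/kg → 0.00171 × 49500 / 9.8 = 8.64 mm
Layer 520–370 hPa: Δp = 150 hPa = 15000 Pa, q̄ = 0.000246 kg/kg → 0.000246 × 15000 / 9.8 = 0.38 mm
Layer 370–200 hPa: Δp = 170 hPa = 17000 Pa, q̄ = 0.000408 kg/kg → 0.000408 × 17000 / 9.8 = 0.71 mm
PW = 8.64 + 0.38 + 0.71 = 9.73 ≈ 9.7 mm.
Precipitation = ε × PW = 0.3 × 9.7 = 2.9 mm.

PW ≈ 9.7 mm; precipitation ≈ 2.9 mm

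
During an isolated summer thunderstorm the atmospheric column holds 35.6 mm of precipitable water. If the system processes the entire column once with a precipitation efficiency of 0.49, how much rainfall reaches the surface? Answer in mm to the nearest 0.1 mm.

Rainfall = ε × PW = 0.49 × 35.6 = 17.4 mm.

rainfall ≈ 17.4 mm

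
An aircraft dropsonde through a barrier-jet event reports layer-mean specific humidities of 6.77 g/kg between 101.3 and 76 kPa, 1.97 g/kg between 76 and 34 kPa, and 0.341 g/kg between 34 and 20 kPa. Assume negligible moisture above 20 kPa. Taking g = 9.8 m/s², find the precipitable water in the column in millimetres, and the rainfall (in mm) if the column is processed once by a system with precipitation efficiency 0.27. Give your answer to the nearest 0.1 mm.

PW ≈ 26.4 mm; rainfall ≈ 7.1 mm

Precipitable water is the column-integrated vapour mass per unit area: PW = (1/g) Σ q̄ Δp, with q in kg/kg and Δp in Pa (1 kg/m² of water = 1 mm).
Layer 101.3–76 kPa: Δp = 253 hPa = 25300 Pa, q̄ = 0.00677 kg/kg → 0.00677 × 25300 / 9.8 = 17.48 mm
Layer 76–34 kPa: Δp = 420 hPa = 42000 Pa, q̄ = 0.00197 kg/kg → 0.00197 × 42000 / 9.8 = 8.44 mm
Layer 34–20 kPa: Δp = 140 hPa = 14000 Pa, q̄ = 0.000341 kg/kg → 0.000341 × 14000 / 9.8 = 0.49 mm
PW = 17.48 + 8.44 + 0.49 = 26.41 ≈ 26.4 mm.
Rainfall = ε × PW = 0.27 × 26.4 = 7.1 mm.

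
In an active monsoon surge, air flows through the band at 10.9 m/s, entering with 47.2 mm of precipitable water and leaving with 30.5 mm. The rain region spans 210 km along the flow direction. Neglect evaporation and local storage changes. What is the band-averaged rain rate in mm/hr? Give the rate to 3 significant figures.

R ≈ 3.12 mm/hr

Column moisture flux per unit crosswind length is F = V × PW.
Inflow: F_in = 10.9 × 47.2 = 514.48 mm·m/s
Outflow: F_out = 10.9 × 30.5 = 332.45 mm·m/s
Steady-state rate R = (F_in − F_out)/L = (514.48 − 332.45) / 210000 m = 8.668e-04 mm/s.
R = 8.668e-04 × 3600 = 3.12 mm/hr.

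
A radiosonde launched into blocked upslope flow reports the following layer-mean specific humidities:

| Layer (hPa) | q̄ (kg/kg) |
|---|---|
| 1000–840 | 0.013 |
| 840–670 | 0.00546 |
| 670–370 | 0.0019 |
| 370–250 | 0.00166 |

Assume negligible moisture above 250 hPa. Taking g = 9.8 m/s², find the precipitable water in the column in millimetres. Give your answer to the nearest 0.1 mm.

Precipitable water is the column-integrated vapour mass per unit area: PW = (1/g) Σ q̄ Δp, with q in kg/kg and Δp in Pa (1 kg/m² of water = 1 mm).
Layer 1000–840 hPa: Δp = 160 hPa = 16000 Pa, q̄ = 0.013 kg/kg → 0.013 × 16000 / 9.8 = 21.22 mm
Layer 840–670 hPa: Δp = 170 hPa = 17000 Pa, q̄ = 0.00546 kg/kg → 0.00546 × 17000 / 9.8 = 9.47 mm
Layer 670–370 hPa: Δp = 300 hPa = 30000 Pa, q̄ = 0.0019 kg/kg → 0.0019 × 30000 / 9.8 = 5.82 mm
Layer 370–250 hPa: Δp = 120 hPa = 12000 Pa, q̄ = 0.00166 kg/kg → 0.00166 × 12000 / 9.8 = 2.03 mm
PW = 21.22 + 9.47 + 5.82 + 2.03 = 38.54 ≈ 38.5 mm.

PW ≈ 38.5 mm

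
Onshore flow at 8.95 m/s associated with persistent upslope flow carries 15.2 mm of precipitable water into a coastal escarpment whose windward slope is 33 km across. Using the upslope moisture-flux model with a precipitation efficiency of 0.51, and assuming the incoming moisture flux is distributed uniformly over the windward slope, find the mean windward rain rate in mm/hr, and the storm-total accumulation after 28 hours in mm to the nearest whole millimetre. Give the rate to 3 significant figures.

Incoming column moisture flux per unit ridge length: F = V × PW = 8.95 × 15.2 = 136.04 mm·m/s.
Spread over the 33 km slope with efficiency ε = 0.51: R = ε·F/W = 0.51 × 136.04 / 33000 m = 2.102e-03 mm/s.
R = 2.102e-03 × 3600 = 7.57 mm/hr.
Over 28 h: total = 7.57 × 28 = 211.96 ≈ 212 mm.

R ≈ 7.57 mm/hr; total ≈ 212 mm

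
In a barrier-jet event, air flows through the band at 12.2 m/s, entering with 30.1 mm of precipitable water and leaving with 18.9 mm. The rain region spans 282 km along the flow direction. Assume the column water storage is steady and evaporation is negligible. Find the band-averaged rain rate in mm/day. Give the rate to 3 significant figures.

Column moisture flux per unit crosswind length is F = V × PW.
Inflow: F_in = 12.2 × 30.1 = 367.22 mm·m/s
Outflow: F_out = 12.2 × 18.9 = 230.58 mm·m/s
Steady-state rate R = (F_in − F_out)/L = (367.22 − 230.58) / 282000 m = 4.845e-04 mm/s.
R = 4.845e-04 × 3600 × 24 = 41.9 mm/day.

R ≈ 41.9 mm/day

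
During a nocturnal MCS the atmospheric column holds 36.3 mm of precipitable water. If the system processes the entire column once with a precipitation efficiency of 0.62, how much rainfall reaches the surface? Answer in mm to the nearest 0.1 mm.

rainfall ≈ 22.5 mm

Rainfall = ε × PW = 0.62 × 36.3 = 22.5 mm.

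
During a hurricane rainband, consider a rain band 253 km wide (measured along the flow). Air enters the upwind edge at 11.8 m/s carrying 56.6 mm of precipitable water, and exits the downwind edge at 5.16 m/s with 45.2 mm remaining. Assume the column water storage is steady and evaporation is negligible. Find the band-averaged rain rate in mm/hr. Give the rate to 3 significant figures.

Column moisture flux per unit crosswind length is F = V × PW.
Inflow: F_in = 11.8 × 56.6 = 667.88 mm·m/s
Outflow: F_out = 5.16 × 45.2 = 233.232 mm·m/s
Steady-state rate R = (F_in − F_out)/L = (667.88 − 233.232) / 253000 m = 1.718e-03 mm/s.
R = 1.718e-03 × 3600 = 6.18 mm/hr.

R ≈ 6.18 mm/hr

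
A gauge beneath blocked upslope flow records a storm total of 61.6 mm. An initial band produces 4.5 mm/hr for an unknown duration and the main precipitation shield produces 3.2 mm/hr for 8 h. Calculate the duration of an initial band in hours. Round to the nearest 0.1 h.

Known phases: 3.2 × 8 = 25.6 mm.
Remaining depth = 61.6 − 25.6 = 36 mm.
Duration = 36 / 4.5 = 8.0 h.

duration ≈ 8.0 h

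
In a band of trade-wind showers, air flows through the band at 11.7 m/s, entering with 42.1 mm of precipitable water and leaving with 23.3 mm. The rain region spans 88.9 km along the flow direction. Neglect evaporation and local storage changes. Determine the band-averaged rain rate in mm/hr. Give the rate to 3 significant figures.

Column moisture flux per unit crosswind length is F = V × PW.
Inflow: F_in = 11.7 × 42.1 = 492.57 mm·m/s
Outflow: F_out = 11.7 × 23.3 = 272.61 mm·m/s
Steady-state rate R = (F_in − F_out)/L = (492.57 − 272.61) / 88900 m = 2.474e-03 mm/s.
R = 2.474e-03 × 3600 = 8.91 mm/hr.

R ≈ 8.91 mm/hr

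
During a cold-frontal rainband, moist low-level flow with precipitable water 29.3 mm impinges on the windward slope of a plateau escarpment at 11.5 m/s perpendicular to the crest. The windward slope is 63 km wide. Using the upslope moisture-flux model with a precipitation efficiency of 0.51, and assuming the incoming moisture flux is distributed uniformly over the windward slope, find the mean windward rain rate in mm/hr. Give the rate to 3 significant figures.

Incoming column moisture flux per unit ridge length: F = V × PW = 11.5 × 29.3 = 336.95 mm·m/s.
Spread over the 63 km slope with efficiency ε = 0.51: R = ε·F/W = 0.51 × 336.95 / 63000 m = 2.728e-03 mm/s.
R = 2.728e-03 × 3600 = 9.82 mm/hr.

R ≈ 9.82 mm/hr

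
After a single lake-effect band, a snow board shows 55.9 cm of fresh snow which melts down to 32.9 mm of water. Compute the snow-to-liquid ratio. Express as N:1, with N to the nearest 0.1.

Ratio = snow depth / SWE = 559 mm / 32.9 mm = 17.0, i.e. 17.0:1.

ratio ≈ 17.0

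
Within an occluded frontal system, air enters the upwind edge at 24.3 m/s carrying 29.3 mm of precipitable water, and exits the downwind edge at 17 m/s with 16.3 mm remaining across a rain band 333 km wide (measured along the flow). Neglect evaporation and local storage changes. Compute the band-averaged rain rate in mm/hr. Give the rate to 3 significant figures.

Column moisture flux per unit crosswind length is F = V × PW.
Inflow: F_in = 24.3 × 29.3 = 711.99 mm·m/s
Outflow: F_out = 17 × 16.3 = 277.1 mm·m/s
Steady-state rate R = (F_in − F_out)/L = (711.99 − 277.1) / 333000 m = 1.306e-03 mm/s.
R = 1.306e-03 × 3600 = 4.70 mm/hr.

R ≈ 4.70 mm/hr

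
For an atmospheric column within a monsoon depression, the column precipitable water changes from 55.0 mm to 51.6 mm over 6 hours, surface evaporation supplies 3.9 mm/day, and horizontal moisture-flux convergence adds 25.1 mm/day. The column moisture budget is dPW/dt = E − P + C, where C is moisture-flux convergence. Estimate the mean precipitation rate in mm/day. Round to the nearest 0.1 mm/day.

P ≈ 42.6 mm/day

dPW/dt = (51.6 − 55.0) mm / (6/24 day) = -13.600 mm/day.
P = E + C − dPW/dt = 3.9 + (25.1) − (-13.600) = 42.6 mm/day.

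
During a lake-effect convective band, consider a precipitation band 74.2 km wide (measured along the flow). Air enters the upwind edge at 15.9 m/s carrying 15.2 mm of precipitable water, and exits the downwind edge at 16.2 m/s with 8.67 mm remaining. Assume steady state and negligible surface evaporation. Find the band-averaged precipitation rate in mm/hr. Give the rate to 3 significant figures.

Column moisture flux per unit crosswind length is F = V × PW.
Inflow: F_in = 15.9 × 15.2 = 241.68 mm·m/s
Outflow: F_out = 16.2 × 8.67 = 140.454 mm·m/s
Steady-state rate R = (F_in − F_out)/L = (241.68 − 140.454) / 74200 m = 1.364e-03 mm/s.
R = 1.364e-03 × 3600 = 4.91 mm/hr.

R ≈ 4.91 mm/hr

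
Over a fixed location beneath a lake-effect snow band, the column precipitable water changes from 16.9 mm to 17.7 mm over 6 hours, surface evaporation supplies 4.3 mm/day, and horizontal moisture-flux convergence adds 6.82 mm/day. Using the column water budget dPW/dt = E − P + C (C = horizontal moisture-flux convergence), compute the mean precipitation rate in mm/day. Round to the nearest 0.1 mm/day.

dPW/dt = (17.7 − 16.9) mm / (6/24 day) = +3.200 mm/day.
P = E + C − dPW/dt = 4.3 + (6.82) − (+3.200) = 7.9 mm/day.

P ≈ 7.9 mm/day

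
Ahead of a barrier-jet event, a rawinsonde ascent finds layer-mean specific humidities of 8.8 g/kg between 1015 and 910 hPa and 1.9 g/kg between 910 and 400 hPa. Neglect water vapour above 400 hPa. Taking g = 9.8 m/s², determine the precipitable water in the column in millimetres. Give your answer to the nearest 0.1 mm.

Precipitable water is the column-integrated vapour mass per unit area: PW = (1/g) Σ q̄ Δp, with q in kg/kg and Δp in Pa (1 kg/m² of water = 1 mm).
Layer 1015–910 hPa: Δp = 105 hPa = 10500 Pa, q̄ = 0.0088 kg/kg → 0.0088 × 10500 / 9.8 = 9.43 mm
Layer 910–400 hPa: Δp = 510 hPa = 51000 Pa, q̄ = 0.0019 kg/kg → 0.0019 × 51000 / 9.8 = 9.89 mm
PW = 9.43 + 9.89 = 19.32 ≈ 19.3 mm.

PW ≈ 19.3 mm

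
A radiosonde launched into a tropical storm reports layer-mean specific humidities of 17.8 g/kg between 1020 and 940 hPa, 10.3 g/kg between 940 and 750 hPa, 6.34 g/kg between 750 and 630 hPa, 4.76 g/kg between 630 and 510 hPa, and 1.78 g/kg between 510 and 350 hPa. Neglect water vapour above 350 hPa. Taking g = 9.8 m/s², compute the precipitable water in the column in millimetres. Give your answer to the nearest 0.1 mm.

Precipitable water is the column-integrated vapour mass per unit area: PW = (1/g) Σ q̄ Δp, with q in kg/kg and Δp in Pa (1 kg/m² of water = 1 mm).
Layer 1020–940 hPa: Δp = 80 hPa = 8000 Pa, q̄ = 0.0178 kg/kg → 0.0178 × 8000 / 9.8 = 14.53 mm
Layer 940–750 hPa: Δp = 190 hPa = 19000 Pa, q̄ = 0.0103 kg/kg → 0.0103 × 19000 / 9.8 = 19.97 mm
Layer 750–630 hPa: Δp = 120 hPa = 12000 Pa, q̄ = 0.00634 kg/kg → 0.00634 × 12000 / 9.8 = 7.76 mm
Layer 630–510 hPa: Δp = 120 hPa = 12000 Pa, q̄ = 0.00476 kg/kg → 0.00476 × 12000 / 9.8 = 5.83 mm
Layer 510–350 hPa: Δp = 160 hPa = 16000 Pa, q̄ = 0.00178 kg/kg → 0.00178 × 16000 / 9.8 = 2.91 mm
PW = 14.53 + 19.97 + 7.76 + 5.83 + 2.91 = 51.00 ≈ 51.0 mm.

PW ≈ 51.0 mm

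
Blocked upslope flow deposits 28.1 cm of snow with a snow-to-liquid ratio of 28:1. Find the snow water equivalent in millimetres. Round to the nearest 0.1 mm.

SWE ≈ 10.0 mm

SWE = snow depth / ratio = 28.1 cm / 28 = 1.004 cm = 10.0 mm.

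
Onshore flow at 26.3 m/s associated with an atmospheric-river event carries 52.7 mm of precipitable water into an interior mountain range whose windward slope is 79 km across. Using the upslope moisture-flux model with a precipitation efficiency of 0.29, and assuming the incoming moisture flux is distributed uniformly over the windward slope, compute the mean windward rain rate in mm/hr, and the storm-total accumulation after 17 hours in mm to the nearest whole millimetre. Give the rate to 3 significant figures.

Incoming column moisture flux per unit ridge length: F = V × PW = 26.3 × 52.7 = 1386.01 mm·m/s.
Spread over the 79 km slope with efficiency ε = 0.29: R = ε·F/W = 0.29 × 1386.01 / 79000 m = 5.088e-03 mm/s.
R = 5.088e-03 × 3600 = 18.3 mm/hr.
Over 17 h: total = 18.3 × 17 = 311.1 ≈ 311 mm.

R ≈ 18.3 mm/hr; total ≈ 311 mm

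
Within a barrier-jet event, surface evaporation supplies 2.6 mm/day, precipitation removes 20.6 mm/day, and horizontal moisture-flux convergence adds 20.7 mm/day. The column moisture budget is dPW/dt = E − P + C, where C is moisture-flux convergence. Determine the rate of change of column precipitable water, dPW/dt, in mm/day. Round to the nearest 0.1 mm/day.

dPW/dt = E − P + C = 2.6 − 20.6 + (20.7) = 2.7 mm/day.

dPW/dt ≈ 2.7 mm/day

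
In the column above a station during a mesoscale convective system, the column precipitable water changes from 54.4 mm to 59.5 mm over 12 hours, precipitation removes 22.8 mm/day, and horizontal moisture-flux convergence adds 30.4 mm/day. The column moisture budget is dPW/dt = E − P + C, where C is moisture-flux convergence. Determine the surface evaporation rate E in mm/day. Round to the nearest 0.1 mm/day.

E ≈ 2.6 mm/day

dPW/dt = (59.5 − 54.4) mm / (12/24 day) = +10.200 mm/day.
E = dPW/dt + P − C = (+10.200) + 22.8 − (30.4) = 2.6 mm/day.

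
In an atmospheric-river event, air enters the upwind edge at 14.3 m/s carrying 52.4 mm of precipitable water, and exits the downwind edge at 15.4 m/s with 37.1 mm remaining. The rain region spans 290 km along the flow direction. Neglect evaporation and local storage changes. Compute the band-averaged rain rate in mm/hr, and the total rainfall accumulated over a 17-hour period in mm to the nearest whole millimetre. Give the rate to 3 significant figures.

Column moisture flux per unit crosswind length is F = V × PW.
Inflow: F_in = 14.3 × 52.4 = 749.32 mm·m/s
Outflow: F_out = 15.4 × 37.1 = 571.34 mm·m/s
Steady-state rate R = (F_in − F_out)/L = (749.32 − 571.34) / 290000 m = 6.137e-04 mm/s.
R = 6.137e-04 × 3600 = 2.21 mm/hr.
Over 17 h: total = 2.21 × 17 = 37.57 ≈ 38 mm.

R ≈ 2.21 mm/hr; total ≈ 38 mm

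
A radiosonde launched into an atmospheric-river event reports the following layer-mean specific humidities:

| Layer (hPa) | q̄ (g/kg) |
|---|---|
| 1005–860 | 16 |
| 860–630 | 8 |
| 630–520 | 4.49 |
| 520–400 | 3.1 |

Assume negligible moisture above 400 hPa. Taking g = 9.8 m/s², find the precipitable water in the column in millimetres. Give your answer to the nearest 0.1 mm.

Precipitable water is the column-integrated vapour mass per unit area: PW = (1/g) Σ q̄ Δp, with q in kg/kg and Δp in Pa (1 kg/m² of water = 1 mm).
Layer 1005–860 hPa: Δp = 145 hPa = 14500 Pa, q̄ = 0.016 kg/kg → 0.016 × 14500 / 9.8 = 23.67 mm
Layer 860–630 hPa: Δp = 230 hPa = 23000 Pa, q̄ = 0.008 kg/kg → 0.008 × 23000 / 9.8 = 18.78 mm
Layer 630–520 hPa: Δp = 110 hPa = 11000 Pa, q̄ = 0.00449 kg/kg → 0.00449 × 11000 / 9.8 = 5.04 mm
Layer 520–400 hPa: Δp = 120 hPa = 12000 Pa, q̄ = 0.0031 kg/kg → 0.0031 × 12000 / 9.8 = 3.80 mm
PW = 23.67 + 18.78 + 5.04 + 3.80 = 51.29 ≈ 51.3 mm.

PW ≈ 51.3 mm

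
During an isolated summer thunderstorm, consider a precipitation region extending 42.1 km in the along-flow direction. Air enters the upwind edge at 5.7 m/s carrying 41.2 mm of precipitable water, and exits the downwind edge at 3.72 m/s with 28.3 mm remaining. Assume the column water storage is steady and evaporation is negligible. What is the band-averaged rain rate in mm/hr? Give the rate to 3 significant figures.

Column moisture flux per unit crosswind length is F = V × PW.
Inflow: F_in = 5.7 × 41.2 = 234.84 mm·m/s
Outflow: F_out = 3.72 × 28.3 = 105.276 mm·m/s
Steady-state rate R = (F_in − F_out)/L = (234.84 − 105.276) / 42100 m = 3.078e-03 mm/s.
R = 3.078e-03 × 3600 = 11.1 mm/hr.

R ≈ 11.1 mm/hr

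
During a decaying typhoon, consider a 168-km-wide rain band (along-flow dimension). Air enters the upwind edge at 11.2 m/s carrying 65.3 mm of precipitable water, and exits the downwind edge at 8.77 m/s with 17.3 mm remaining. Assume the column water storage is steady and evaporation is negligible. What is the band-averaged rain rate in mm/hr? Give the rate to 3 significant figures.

Column moisture flux per unit crosswind length is F = V × PW.
Inflow: F_in = 11.2 × 65.3 = 731.36 mm·m/s
Outflow: F_out = 8.77 × 17.3 = 151.721 mm·m/s
Steady-state rate R = (F_in − F_out)/L = (731.36 − 151.721) / 168000 m = 3.450e-03 mm/s.
R = 3.450e-03 × 3600 = 12.4 mm/hr.

R ≈ 12.4 mm/hr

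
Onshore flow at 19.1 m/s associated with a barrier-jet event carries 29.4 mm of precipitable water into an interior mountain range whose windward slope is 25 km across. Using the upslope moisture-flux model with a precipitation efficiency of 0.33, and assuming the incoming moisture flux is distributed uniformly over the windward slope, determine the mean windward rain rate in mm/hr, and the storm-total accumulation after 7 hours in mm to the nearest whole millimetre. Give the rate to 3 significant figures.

Incoming column moisture flux per unit ridge length: F = V × PW = 19.1 × 29.4 = 561.54 mm·m/s.
Spread over the 25 km slope with efficiency ε = 0.33: R = ε·F/W = 0.33 × 561.54 / 25000 m = 7.412e-03 mm/s.
R = 7.412e-03 × 3600 = 26.7 mm/hr.
Over 7 h: total = 26.7 × 7 = 186.9 ≈ 187 mm.

R ≈ 26.7 mm/hr; total ≈ 187 mm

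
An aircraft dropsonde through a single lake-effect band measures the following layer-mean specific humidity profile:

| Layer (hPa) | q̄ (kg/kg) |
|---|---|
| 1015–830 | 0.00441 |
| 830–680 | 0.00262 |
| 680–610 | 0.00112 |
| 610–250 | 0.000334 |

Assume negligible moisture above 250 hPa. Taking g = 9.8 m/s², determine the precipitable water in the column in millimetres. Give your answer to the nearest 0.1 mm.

Precipitable water is the column-integrated vapour mass per unit area: PW = (1/g) Σ q̄ Δp, with q in kg/kg and Δp in Pa (1 kg/m² of water = 1 mm).
Layer 1015–830 hPa: Δp = 185 hPa = 18500 Pa, q̄ = 0.00441 kg/kg → 0.00441 × 18500 / 9.8 = 8.33 mm
Layer 830–680 hPa: Δp = 150 hPa = 15000 Pa, q̄ = 0.00262 kg/kg → 0.00262 × 15000 / 9.8 = 4.01 mm
Layer 680–610 hPa: Δp = 70 hPa = 7000 Pa, q̄ = 0.00112 kg/kg → 0.00112 × 7000 / 9.8 = 0.80 mm
Layer 610–250 hPa: Δp = 360 hPa = 36000 Pa, q̄ = 0.000334 kg/kg → 0.000334 × 36000 / 9.8 = 1.23 mm
PW = 8.33 + 4.01 + 0.80 + 1.23 = 14.37 ≈ 14.4 mm.

PW ≈ 14.4 mm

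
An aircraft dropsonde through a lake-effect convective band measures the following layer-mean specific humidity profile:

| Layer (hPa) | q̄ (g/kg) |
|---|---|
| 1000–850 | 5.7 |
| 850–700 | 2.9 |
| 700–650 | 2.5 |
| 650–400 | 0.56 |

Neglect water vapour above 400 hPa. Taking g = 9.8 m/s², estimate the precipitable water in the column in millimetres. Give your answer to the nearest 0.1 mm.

PW ≈ 15.9 mm

Precipitable water is the column-integrated vapour mass per unit area: PW = (1/g) Σ q̄ Δp, with q in kg/kg and Δp in Pa (1 kg/m² of water = 1 mm).
Layer 1000–850 hPa: Δp = 150 hPa = 15000 Pa, q̄ = 0.0057 kg/kg → 0.0057 × 15000 / 9.8 = 8.72 mm
Layer 850–700 hPa: Δp = 150 hPa = 15000 Pa, q̄ = 0.0029 kg/kg → 0.0029 × 15000 / 9.8 = 4.44 mm
Layer 700–650 hPa: Δp = 50 hPa = 5000 Pa, q̄ = 0.0025 kg/kg → 0.0025 × 5000 / 9.8 = 1.28 mm
Layer 650–400 hPa: Δp = 250 hPa = 25000 Pa, q̄ = 0.00056 kg/kg → 0.00056 × 25000 / 9.8 = 1.43 mm
PW = 8.72 + 4.44 + 1.28 + 1.43 = 15.87 ≈ 15.9 mm.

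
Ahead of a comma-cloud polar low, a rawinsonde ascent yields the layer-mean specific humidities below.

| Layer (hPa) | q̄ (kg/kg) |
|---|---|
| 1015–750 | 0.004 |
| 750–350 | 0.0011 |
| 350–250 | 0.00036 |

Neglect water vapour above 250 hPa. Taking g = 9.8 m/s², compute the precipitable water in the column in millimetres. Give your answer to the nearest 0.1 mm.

PW ≈ 15.7 mm

Precipitable water is the column-integrated vapour mass per unit area: PW = (1/g) Σ q̄ Δp, with q in kg/kg and Δp in Pa (1 kg/m² of water = 1 mm).
Layer 1015–750 hPa: Δp = 265 hPa = 26500 Pa, q̄ = 0.004 kg/kg → 0.004 × 26500 / 9.8 = 10.82 mm
Layer 750–350 hPa: Δp = 400 hPa = 40000 Pa, q̄ = 0.0011 kg/kg → 0.0011 × 40000 / 9.8 = 4.49 mm
Layer 350–250 hPa: Δp = 100 hPa = 10000 Pa, q̄ = 0.00036 kg/kg → 0.00036 × 10000 / 9.8 = 0.37 mm
PW = 10.82 + 4.49 + 0.37 = 15.68 ≈ 15.7 mm.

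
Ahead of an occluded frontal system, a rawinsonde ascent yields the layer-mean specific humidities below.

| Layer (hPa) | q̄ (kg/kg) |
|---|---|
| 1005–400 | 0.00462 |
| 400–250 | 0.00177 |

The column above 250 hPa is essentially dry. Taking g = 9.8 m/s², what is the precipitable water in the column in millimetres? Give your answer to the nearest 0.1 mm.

Precipitable water is the column-integrated vapour mass per unit area: PW = (1/g) Σ q̄ Δp, with q in kg/kg and Δp in Pa (1 kg/m² of water = 1 mm).
Layer 1005–400 hPa: Δp = 605 hPa = 60500 Pa, q̄ = 0.00462 kg/kg → 0.00462 × 60500 / 9.8 = 28.52 mm
Layer 400–250 hPa: Δp = 150 hPa = 15000 Pa, q̄ = 0.00177 kg/kg → 0.00177 × 15000 / 9.8 = 2.71 mm
PW = 28.52 + 2.71 = 31.23 ≈ 31.2 mm.

PW ≈ 31.2 mm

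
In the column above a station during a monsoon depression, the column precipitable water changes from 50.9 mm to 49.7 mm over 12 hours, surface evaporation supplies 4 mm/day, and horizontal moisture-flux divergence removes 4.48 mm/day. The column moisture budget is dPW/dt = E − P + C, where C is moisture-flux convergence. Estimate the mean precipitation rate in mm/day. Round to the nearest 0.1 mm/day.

dPW/dt = (49.7 − 50.9) mm / (12/24 day) = -2.400 mm/day.
P = E + C − dPW/dt = 4 + (-4.48) − (-2.400) = 1.9 mm/day.

P ≈ 1.9 mm/day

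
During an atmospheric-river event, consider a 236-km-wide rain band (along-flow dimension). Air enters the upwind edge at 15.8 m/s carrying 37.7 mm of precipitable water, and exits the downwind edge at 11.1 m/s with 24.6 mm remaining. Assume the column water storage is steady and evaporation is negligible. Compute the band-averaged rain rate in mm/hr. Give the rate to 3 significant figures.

R ≈ 4.92 mm/hr

Column moisture flux per unit crosswind length is F = V × PW.
Inflow: F_in = 15.8 × 37.7 = 595.66 mm·m/s
Outflow: F_out = 11.1 × 24.6 = 273.06 mm·m/s
Steady-state rate R = (F_in − F_out)/L = (595.66 − 273.06) / 236000 m = 1.367e-03 mm/s.
R = 1.367e-03 × 3600 = 4.92 mm/hr.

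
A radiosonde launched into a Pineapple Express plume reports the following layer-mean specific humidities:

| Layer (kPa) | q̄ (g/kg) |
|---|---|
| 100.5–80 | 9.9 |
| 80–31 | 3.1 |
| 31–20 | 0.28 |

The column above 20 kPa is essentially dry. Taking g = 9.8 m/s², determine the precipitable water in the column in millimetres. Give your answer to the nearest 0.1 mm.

Precipitable water is the column-integrated vapour mass per unit area: PW = (1/g) Σ q̄ Δp, with q in kg/kg and Δp in Pa (1 kg/m² of water = 1 mm).
Layer 100.5–80 kPa: Δp = 205 hPa = 20500 Pa, q̄ = 0.0099 kg/kg → 0.0099 × 20500 / 9.8 = 20.71 mm
Layer 80–31 kPa: Δp = 490 hPa = 49000 Pa, q̄ = 0.0031 kg/kg → 0.0031 × 49000 / 9.8 = 15.50 mm
Layer 31–20 kPa: Δp = 110 hPa = 11000 Pa, q̄ = 0.00028 kg/kg → 0.00028 × 11000 / 9.8 = 0.31 mm
PW = 20.71 + 15.50 + 0.31 = 36.52 ≈ 36.5 mm.

PW ≈ 36.5 mm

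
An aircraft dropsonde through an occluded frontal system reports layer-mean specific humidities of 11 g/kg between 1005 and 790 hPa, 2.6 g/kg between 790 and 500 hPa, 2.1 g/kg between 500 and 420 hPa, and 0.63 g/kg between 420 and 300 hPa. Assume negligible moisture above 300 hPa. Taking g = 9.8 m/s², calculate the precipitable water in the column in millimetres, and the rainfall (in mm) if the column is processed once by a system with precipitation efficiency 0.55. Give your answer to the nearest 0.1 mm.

Precipitable water is the column-integrated vapour mass per unit area: PW = (1/g) Σ q̄ Δp, with q in kg/kg and Δp in Pa (1 kg/m² of water = 1 mm).
Layer 1005–790 hPa: Δp = 215 hPa = 21500 Pa, q̄ = 0.011 kg/kg → 0.011 × 21500 / 9.8 = 24.13 mm
Layer 790–500 hPa: Δp = 290 hPa = 29000 Pa, q̄ = 0.0026 kg/kg → 0.0026 × 29000 / 9.8 = 7.69 mm
Layer 500–420 hPa: Δp = 80 hPa = 8000 Pa, q̄ = 0.0021 kg/kg → 0.0021 × 8000 / 9.8 = 1.71 mm
Layer 420–300 hPa: Δp = 120 hPa = 12000 Pa, q̄ = 0.00063 kg/kg → 0.00063 × 12000 / 9.8 = 0.77 mm
PW = 24.13 + 7.69 + 1.71 + 0.77 = 34.30 ≈ 34.3 mm.
Rainfall = ε × PW = 0.55 × 34.3 = 18.9 mm.

PW ≈ 34.3 mm; rainfall ≈ 18.9 mm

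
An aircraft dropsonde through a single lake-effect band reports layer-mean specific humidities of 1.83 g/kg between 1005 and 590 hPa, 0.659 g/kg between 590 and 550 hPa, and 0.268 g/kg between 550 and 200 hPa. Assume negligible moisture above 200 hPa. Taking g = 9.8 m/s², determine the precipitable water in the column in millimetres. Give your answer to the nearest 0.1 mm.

Precipitable water is the column-integrated vapour mass per unit area: PW = (1/g) Σ q̄ Δp, with q in kg/kg and Δp in Pa (1 kg/m² of water = 1 mm).
Layer 1005–590 hPa: Δp = 415 hPa = 41500 Pa, q̄ = 0.00183 kg/kg → 0.00183 × 41500 / 9.8 = 7.75 mm
Layer 590–550 hPa: Δp = 40 hPa = 4000 Pa, q̄ = 0.000659 kg/kg → 0.000659 × 4000 / 9.8 = 0.27 mm
Layer 550–200 hPa: Δp = 350 hPa = 35000 Pa, q̄ = 0.000268 kg/kg → 0.000268 × 35000 / 9.8 = 0.96 mm
PW = 7.75 + 0.27 + 0.96 = 8.98 ≈ 9.0 mm.

PW ≈ 9.0 mm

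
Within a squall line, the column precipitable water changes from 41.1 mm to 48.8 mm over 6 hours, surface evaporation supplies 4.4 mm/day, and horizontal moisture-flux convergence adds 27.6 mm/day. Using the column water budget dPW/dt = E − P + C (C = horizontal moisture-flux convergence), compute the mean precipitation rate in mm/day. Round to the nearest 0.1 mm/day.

dPW/dt = (48.8 − 41.1) mm / (6/24 day) = +30.800 mm/day.
P = E + C − dPW/dt = 4.4 + (27.6) − (+30.800) = 1.2 mm/day.

P ≈ 1.2 mm/day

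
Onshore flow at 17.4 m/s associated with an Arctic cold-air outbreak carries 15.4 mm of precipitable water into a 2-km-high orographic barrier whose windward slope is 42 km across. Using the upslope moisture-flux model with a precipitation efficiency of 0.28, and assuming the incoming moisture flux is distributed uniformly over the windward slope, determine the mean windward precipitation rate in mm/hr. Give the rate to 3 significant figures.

R ≈ 6.43 mm/hr

Incoming column moisture flux per unit ridge length: F = V × PW = 17.4 × 15.4 = 267.96 mm·m/s.
Spread over the 42 km slope with efficiency ε = 0.28: R = ε·F/W = 0.28 × 267.96 / 42000 m = 1.786e-03 mm/s.
R = 1.786e-03 × 3600 = 6.43 mm/hr.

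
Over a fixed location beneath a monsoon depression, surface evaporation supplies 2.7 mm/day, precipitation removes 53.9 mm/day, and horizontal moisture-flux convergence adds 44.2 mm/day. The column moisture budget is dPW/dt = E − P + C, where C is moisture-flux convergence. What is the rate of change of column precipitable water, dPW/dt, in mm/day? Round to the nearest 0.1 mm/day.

dPW/dt = E − P + C = 2.7 − 53.9 + (44.2) = -7.0 mm/day.

dPW/dt ≈ -7.0 mm/day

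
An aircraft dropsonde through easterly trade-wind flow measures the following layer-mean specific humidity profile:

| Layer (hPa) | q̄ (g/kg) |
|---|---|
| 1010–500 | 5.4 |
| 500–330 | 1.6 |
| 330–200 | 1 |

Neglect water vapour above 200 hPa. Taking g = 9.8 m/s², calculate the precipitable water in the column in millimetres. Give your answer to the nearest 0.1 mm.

PW ≈ 32.2 mm

Precipitable water is the column-integrated vapour mass per unit area: PW = (1/g) Σ q̄ Δp, with q in kg/kg and Δp in Pa (1 kg/m² of water = 1 mm).
Layer 1010–500 hPa: Δp = 510 hPa = 51000 Pa, q̄ = 0.0054 kg/kg → 0.0054 × 51000 / 9.8 = 28.10 mm
Layer 500–330 hPa: Δp = 170 hPa = 17000 Pa, q̄ = 0.0016 kg/kg → 0.0016 × 17000 / 9.8 = 2.78 mm
Layer 330–200 hPa: Δp = 130 hPa = 13000 Pa, q̄ = 0.001 kg/kg → 0.001 × 13000 / 9.8 = 1.33 mm
PW = 28.10 + 2.78 + 1.33 = 32.21 ≈ 32.2 mm.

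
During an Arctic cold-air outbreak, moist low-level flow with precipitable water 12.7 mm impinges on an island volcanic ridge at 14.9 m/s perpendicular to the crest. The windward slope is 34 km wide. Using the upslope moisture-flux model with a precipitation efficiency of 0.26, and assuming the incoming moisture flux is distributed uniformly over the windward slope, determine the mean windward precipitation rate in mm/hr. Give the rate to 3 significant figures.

Incoming column moisture flux per unit ridge length: F = V × PW = 14.9 × 12.7 = 189.23 mm·m/s.
Spread over the 34 km slope with efficiency ε = 0.26: R = ε·F/W = 0.26 × 189.23 / 34000 m = 1.447e-03 mm/s.
R = 1.447e-03 × 3600 = 5.21 mm/hr.

R ≈ 5.21 mm/hr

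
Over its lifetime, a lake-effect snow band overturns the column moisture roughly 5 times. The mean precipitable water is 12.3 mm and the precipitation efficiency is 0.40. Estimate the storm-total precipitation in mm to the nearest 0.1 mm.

precipitation ≈ 24.6 mm

Each cycle deposits ε × PW = 0.40 × 12.3 = 4.92 mm.
Over 5 cycles: 5 × 4.92 = 24.6 mm.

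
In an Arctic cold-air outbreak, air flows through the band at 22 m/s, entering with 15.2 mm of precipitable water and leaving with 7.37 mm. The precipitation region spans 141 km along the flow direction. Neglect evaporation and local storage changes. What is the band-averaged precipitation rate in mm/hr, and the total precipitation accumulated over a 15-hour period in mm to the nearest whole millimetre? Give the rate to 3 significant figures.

R ≈ 4.40 mm/hr; total ≈ 66 mm

Column moisture flux per unit crosswind length is F = V × PW.
Inflow: F_in = 22 × 15.2 = 334.4 mm·m/s
Outflow: F_out = 22 × 7.37 = 162.14 mm·m/s
Steady-state rate R = (F_in − F_out)/L = (334.4 − 162.14) / 141000 m = 1.222e-03 mm/s.
R = 1.222e-03 × 3600 = 4.40 mm/hr.
Over 15 h: total = 4.40 × 15 = 66 mm.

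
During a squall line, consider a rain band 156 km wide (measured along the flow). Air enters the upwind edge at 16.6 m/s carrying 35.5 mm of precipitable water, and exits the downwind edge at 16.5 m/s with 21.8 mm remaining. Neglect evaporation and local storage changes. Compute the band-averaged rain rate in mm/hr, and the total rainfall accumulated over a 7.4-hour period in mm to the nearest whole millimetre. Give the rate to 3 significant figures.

Column moisture flux per unit crosswind length is F = V × PW.
Inflow: F_in = 16.6 × 35.5 = 589.3 mm·m/s
Outflow: F_out = 16.5 × 21.8 = 359.7 mm·m/s
Steady-state rate R = (F_in − F_out)/L = (589.3 − 359.7) / 156000 m = 1.472e-03 mm/s.
R = 1.472e-03 × 3600 = 5.30 mm/hr.
Over 7.4 h: total = 5.30 × 7.4 = 39.22 ≈ 39 mm.

R ≈ 5.30 mm/hr; total ≈ 39 mm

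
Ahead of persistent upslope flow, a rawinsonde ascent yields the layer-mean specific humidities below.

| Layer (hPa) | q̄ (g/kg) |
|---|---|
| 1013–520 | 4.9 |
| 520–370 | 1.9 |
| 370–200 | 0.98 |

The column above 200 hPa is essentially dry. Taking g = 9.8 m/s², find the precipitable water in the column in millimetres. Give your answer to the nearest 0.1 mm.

PW ≈ 29.3 mm

Precipitable water is the column-integrated vapour mass per unit area: PW = (1/g) Σ q̄ Δp, with q in kg/kg and Δp in Pa (1 kg/m² of water = 1 mm).
Layer 1013–520 hPa: Δp = 493 hPa = 49300 Pa, q̄ = 0.0049 kg/kg → 0.0049 × 49300 / 9.8 = 24.65 mm
Layer 520–370 hPa: Δp = 150 hPa = 15000 Pa, q̄ = 0.0019 kg/kg → 0.0019 × 15000 / 9.8 = 2.91 mm
Layer 370–200 hPa: Δp = 170 hPa = 17000 Pa, q̄ = 0.00098 kg/kg → 0.00098 × 17000 / 9.8 = 1.70 mm
PW = 24.65 + 2.91 + 1.70 = 29.26 ≈ 29.3 mm.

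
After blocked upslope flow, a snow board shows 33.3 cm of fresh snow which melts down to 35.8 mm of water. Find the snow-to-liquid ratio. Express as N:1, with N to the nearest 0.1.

Ratio = snow depth / SWE = 333 mm / 35.8 mm = 9.3, i.e. 9.3:1.

ratio ≈ 9.3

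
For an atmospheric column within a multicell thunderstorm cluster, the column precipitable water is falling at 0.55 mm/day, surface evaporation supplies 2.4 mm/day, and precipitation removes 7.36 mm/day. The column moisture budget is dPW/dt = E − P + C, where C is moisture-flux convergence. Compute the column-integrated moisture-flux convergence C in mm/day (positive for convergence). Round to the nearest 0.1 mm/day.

C ≈ 4.4 mm/day

dPW/dt = -0.55 mm/day.
C = dPW/dt − E + P = (-0.55) − 2.4 + 7.36 = 4.4 mm/day.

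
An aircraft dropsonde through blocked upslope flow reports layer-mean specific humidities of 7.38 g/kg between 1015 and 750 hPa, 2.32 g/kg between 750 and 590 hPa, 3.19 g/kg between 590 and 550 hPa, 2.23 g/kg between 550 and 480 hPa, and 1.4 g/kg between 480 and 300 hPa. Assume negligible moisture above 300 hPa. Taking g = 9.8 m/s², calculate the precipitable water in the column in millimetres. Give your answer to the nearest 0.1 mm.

PW ≈ 29.2 mm

Precipitable water is the column-integrated vapour mass per unit area: PW = (1/g) Σ q̄ Δp, with q in kg/kg and Δp in Pa (1 kg/m² of water = 1 mm).
Layer 1015–750 hPa: Δp = 265 hPa = 26500 Pa, q̄ = 0.00738 kg/kg → 0.00738 × 26500 / 9.8 = 19.96 mm
Layer 750–590 hPa: Δp = 160 hPa = 16000 Pa, q̄ = 0.00232 kg/kg → 0.00232 × 16000 / 9.8 = 3.79 mm
Layer 590–550 hPa: Δp = 40 hPa = 4000 Pa, q̄ = 0.00319 kg/kg → 0.00319 × 4000 / 9.8 = 1.30 mm
Layer 550–480 hPa: Δp = 70 hPa = 7000 Pa, q̄ = 0.00223 kg/kg → 0.00223 × 7000 / 9.8 = 1.59 mm
Layer 480–300 hPa: Δp = 180 hPa = 18000 Pa, q̄ = 0.0014 kg/kg → 0.0014 × 18000 / 9.8 = 2.57 mm
PW = 19.96 + 3.79 + 1.30 + 1.59 + 2.57 = 29.21 ≈ 29.2 mm.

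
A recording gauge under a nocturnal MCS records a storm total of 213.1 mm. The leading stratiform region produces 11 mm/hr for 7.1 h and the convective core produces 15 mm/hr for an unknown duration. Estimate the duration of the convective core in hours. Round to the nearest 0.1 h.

Known phases: 11 × 7.1 = 78.1 mm.
Remaining depth = 213.1 − 78.1 = 135 mm.
Duration = 135 / 15 = 9.0 h.

duration ≈ 9.0 h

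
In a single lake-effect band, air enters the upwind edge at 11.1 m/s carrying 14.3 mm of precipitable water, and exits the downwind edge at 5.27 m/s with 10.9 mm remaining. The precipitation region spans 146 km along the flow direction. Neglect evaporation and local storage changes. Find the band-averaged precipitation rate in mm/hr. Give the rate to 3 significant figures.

Column moisture flux per unit crosswind length is F = V × PW.
Inflow: F_in = 11.1 × 14.3 = 158.73 mm·m/s
Outflow: F_out = 5.27 × 10.9 = 57.443 mm·m/s
Steady-state rate R = (F_in − F_out)/L = (158.73 − 57.443) / 146000 m = 6.937e-04 mm/s.
R = 6.937e-04 × 3600 = 2.50 mm/hr.

R ≈ 2.50 mm/hr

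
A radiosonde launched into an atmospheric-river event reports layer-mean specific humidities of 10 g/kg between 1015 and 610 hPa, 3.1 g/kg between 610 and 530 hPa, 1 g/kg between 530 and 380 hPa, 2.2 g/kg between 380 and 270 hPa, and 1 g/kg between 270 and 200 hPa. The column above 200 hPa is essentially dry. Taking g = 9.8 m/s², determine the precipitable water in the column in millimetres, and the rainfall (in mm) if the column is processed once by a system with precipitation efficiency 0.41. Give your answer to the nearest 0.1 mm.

Precipitable water is the column-integrated vapour mass per unit area: PW = (1/g) Σ q̄ Δp, with q in kg/kg and Δp in Pa (1 kg/m² of water = 1 mm).
Layer 1015–610 hPa: Δp = 405 hPa = 40500 Pa, q̄ = 0.01 kg/kg → 0.01 × 40500 / 9.8 = 41.33 mm
Layer 610–530 hPa: Δp = 80 hPa = 8000 Pa, q̄ = 0.0031 kg/kg → 0.0031 × 8000 / 9.8 = 2.53 mm
Layer 530–380 hPa: Δp = 150 hPa = 15000 Pa, q̄ = 0.001 kg/kg → 0.001 × 15000 / 9.8 = 1.53 mm
Layer 380–270 hPa: Δp = 110 hPa = 11000 Pa, q̄ = 0.0022 kg/kg → 0.0022 × 11000 / 9.8 = 2.47 mm
Layer 270–200 hPa: Δp = 70 hPa = 7000 Pa, q̄ = 0.001 kg/kg → 0.001 × 7000 / 9.8 = 0.71 mm
PW = 41.33 + 2.53 + 1.53 + 2.47 + 0.71 = 48.57 ≈ 48.6 mm.
Rainfall = ε × PW = 0.41 × 48.6 = 19.9 mm.

PW ≈ 48.6 mm; rainfall ≈ 19.9 mm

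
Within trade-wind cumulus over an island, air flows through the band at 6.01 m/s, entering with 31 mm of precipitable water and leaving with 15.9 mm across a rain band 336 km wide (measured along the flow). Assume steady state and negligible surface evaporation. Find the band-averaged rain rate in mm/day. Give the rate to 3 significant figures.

Column moisture flux per unit crosswind length is F = V × PW.
Inflow: F_in = 6.01 × 31 = 186.31 mm·m/s
Outflow: F_out = 6.01 × 15.9 = 95.559 mm·m/s
Steady-state rate R = (F_in − F_out)/L = (186.31 − 95.559) / 336000 m = 2.701e-04 mm/s.
R = 2.701e-04 × 3600 × 24 = 23.3 mm/day.

R ≈ 23.3 mm/day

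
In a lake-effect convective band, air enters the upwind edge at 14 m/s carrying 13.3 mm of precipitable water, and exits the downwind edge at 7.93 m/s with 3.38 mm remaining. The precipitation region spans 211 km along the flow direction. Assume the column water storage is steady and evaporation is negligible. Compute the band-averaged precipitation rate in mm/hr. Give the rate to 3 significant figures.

Column moisture flux per unit crosswind length is F = V × PW.
Inflow: F_in = 14 × 13.3 = 186.2 mm·m/s
Outflow: F_out = 7.93 × 3.38 = 26.8034 mm·m/s
Steady-state rate R = (F_in − F_out)/L = (186.2 − 26.8034) / 211000 m = 7.554e-04 mm/s.
R = 7.554e-04 × 3600 = 2.72 mm/hr.

R ≈ 2.72 mm/hr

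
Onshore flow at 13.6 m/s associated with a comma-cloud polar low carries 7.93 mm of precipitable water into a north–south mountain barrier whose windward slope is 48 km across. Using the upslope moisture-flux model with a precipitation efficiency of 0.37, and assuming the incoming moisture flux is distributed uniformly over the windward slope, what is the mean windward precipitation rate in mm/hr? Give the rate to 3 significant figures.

R ≈ 2.99 mm/hr

Incoming column moisture flux per unit ridge length: F = V × PW = 13.6 × 7.93 = 107.848 mm·m/s.
Spread over the 48 km slope with efficiency ε = 0.37: R = ε·F/W = 0.37 × 107.848 / 48000 m = 8.313e-04 mm/s.
R = 8.313e-04 × 3600 = 2.99 mm/hr.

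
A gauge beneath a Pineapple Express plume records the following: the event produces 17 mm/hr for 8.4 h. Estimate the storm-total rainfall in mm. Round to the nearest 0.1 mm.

Total = Σ Rᵢ Δtᵢ = 17 × 8.4
      = 142.8 = 142.8 mm.

total ≈ 142.8 mm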